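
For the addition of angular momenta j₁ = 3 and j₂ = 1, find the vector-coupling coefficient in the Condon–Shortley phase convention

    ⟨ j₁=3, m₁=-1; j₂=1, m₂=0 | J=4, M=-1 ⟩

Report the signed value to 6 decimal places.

j₁+j₂−J=0  J+j₁−j₂=6  J−j₁+j₂=2  j₁+j₂+J+1=9
(j₁±m₁, j₂±m₂, J±M) = (2,4,1,1,3,5)
P² = 8640/7
sum k=0..0:
  [0] +1/48 = 1/48
S = 1/48
C² = P²·S² = 15/28 ; C = +0.731925

+0.731925  (= +√(15/28))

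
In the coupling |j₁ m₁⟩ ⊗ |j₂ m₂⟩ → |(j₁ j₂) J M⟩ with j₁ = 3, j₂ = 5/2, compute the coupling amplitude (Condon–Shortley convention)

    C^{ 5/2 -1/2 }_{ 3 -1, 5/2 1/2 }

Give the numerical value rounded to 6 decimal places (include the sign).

√[6·3!3!2!/9! · 2!4!3!2!2!3!] = √(288/35)
  +(−1)^1/∏(1,2,3,2,0,0)! = -1/24  (running -1/24)
  +(−1)^2/∏(2,1,2,1,1,1)! = 1/4  (running 5/24)
  +(−1)^3/∏(3,0,1,0,2,2)! = -1/24  (running 1/6)
⟨..|..⟩ = √(288/35)·(1/6) = +0.478091

+0.478091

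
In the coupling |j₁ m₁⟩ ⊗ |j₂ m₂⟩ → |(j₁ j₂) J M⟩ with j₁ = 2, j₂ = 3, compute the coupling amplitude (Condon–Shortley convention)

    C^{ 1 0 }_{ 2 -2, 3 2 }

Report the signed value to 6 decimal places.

+√(1/7) ≈ +0.377964

triangle: 4!*0!*2!/7! = 48/5040
(j±m)!: 0!*4!*5!*1!*1!*1! = 2880
prefactor² = (2J+1)*Δ*N² = 576/7
  k=4: +1/(4!*0!*0!*1!*0!*1!) = 1/24
Σ = 1/24  ⇒  CG² = 576/7*1/24² = 1/7
CG = +√(1/7) = +0.377964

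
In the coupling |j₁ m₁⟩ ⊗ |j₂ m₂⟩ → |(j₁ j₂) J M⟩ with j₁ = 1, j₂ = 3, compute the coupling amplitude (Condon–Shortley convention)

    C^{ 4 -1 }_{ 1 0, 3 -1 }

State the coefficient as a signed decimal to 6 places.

+0.731925  (= +√(15/28))

√[9·0!2!6!/9! · 1!1!2!4!3!5!] = √(8640/7)
  +(−1)^0/∏(0,0,1,2,1,4)! = 1/48  (running 1/48)
⟨..|..⟩ = √(8640/7)·(1/48) = +0.731925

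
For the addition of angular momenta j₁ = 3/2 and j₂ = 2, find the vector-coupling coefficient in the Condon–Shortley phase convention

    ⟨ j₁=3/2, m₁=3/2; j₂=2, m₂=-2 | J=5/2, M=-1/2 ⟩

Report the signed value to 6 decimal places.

+0.414039  (= +√(6/35))

triangle: 1!·2!·3!/7! = 12/5040
(j±m)!: 3!·0!·0!·4!·2!·3! = 1728
prefactor² = (2J+1)·Δ·N² = 864/35
  k=0: +1/(0!·1!·0!·0!·2!·3!) = 1/12
Σ = 1/12  ⇒  CG² = 864/35·1/12² = 6/35
CG = +√(6/35) = +0.414039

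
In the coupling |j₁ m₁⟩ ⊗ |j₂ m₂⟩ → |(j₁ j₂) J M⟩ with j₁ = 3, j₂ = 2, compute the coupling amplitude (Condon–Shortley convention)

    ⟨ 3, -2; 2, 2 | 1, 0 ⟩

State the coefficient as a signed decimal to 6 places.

+√(1/7) = +0.377964

j₁+j₂−J=4  J+j₁−j₂=2  J−j₁+j₂=0  j₁+j₂+J+1=7
(j₁±m₁, j₂±m₂, J±M) = (1,5,4,0,1,1)
P² = 576/7
sum k=4..4:
  [4] +1/24 = 1/24
S = 1/24
C² = P²·S² = 1/7 ; C = +0.377964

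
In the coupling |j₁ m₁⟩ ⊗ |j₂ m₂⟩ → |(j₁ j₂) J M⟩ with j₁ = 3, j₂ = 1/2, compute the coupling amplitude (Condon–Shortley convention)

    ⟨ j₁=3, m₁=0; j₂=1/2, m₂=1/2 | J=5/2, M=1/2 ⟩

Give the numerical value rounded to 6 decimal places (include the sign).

−√(3/7) ≈ -0.654654

j₁+j₂−J=1  J+j₁−j₂=5  J−j₁+j₂=0  j₁+j₂+J+1=7
(j₁±m₁, j₂±m₂, J±M) = (3,3,1,0,3,2)
P² = 432/7
sum k=1..1:
  [1] −1/12 = -1/12
S = -1/12
C² = P²·S² = 3/7 ; C = -0.654654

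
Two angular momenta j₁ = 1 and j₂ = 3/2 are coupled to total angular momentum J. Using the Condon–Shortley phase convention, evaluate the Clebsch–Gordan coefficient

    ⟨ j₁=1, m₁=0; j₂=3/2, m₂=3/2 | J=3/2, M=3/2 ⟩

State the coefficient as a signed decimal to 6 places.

√[4·1!1!2!/5! · 1!1!3!0!3!0!] = √(12/5)
  +(−1)^1/∏(1,0,0,2,1,0)! = -1/2  (running -1/2)
⟨..|..⟩ = √(12/5)·(-1/2) = -0.774597

-0.774597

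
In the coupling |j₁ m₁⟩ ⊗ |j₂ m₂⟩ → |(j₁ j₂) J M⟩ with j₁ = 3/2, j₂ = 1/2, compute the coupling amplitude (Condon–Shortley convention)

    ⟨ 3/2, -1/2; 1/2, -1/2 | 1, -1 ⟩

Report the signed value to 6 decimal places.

+0.500000  (= +√(1/4))

triangle: 1!×2!×0!/4! = 2/24
(j±m)!: 1!×2!×0!×1!×0!×2! = 4
prefactor² = (2J+1)×Δ×N² = 1
  k=0: +1/(0!×1!×2!×0!×0!×0!) = 1/2
Σ = 1/2  ⇒  CG² = 1×1/2² = 1/4
CG = +√(1/4) = +0.500000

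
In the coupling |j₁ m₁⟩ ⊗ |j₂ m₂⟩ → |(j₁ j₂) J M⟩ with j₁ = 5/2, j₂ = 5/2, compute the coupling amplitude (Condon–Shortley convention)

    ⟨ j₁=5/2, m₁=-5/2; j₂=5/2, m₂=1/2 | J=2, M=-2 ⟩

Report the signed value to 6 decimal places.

-0.422577  (= −√(5/28))

j₁+j₂−J=3  J+j₁−j₂=2  J−j₁+j₂=2  j₁+j₂+J+1=8
(j₁±m₁, j₂±m₂, J±M) = (0,5,3,2,0,4)
P² = 720/7
sum k=3..3:
  [3] −1/24 = -1/24
S = -1/24
C² = P²·S² = 5/28 ; C = -0.422577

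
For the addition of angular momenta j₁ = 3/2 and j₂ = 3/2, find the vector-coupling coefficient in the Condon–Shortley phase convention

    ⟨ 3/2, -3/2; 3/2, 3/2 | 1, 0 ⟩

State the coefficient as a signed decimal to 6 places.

+√(9/20) ≈ +0.670820

triangle: 2!*1!*1!/5! = 2/120
(j±m)!: 0!*3!*3!*0!*1!*1! = 36
prefactor² = (2J+1)*Δ*N² = 9/5
  k=2: +1/(2!*0!*1!*1!*0!*0!) = 1/2
Σ = 1/2  ⇒  CG² = 9/5*1/2² = 9/20
CG = +√(9/20) = +0.670820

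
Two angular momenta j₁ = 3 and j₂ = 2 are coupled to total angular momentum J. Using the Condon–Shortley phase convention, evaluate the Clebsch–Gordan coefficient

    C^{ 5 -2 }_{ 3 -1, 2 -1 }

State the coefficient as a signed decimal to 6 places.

triangle: 0!*6!*4!/11! = 17280/39916800
(j±m)!: 2!*4!*1!*3!*3!*7! = 8709120
prefactor² = (2J+1)*Δ*N² = 41472
  k=0: +1/(0!*0!*4!*1!*2!*3!) = 1/288
Σ = 1/288  ⇒  CG² = 41472*1/288² = 1/2
CG = +√(1/2) = +0.707107

+0.707107  (= +√(1/2))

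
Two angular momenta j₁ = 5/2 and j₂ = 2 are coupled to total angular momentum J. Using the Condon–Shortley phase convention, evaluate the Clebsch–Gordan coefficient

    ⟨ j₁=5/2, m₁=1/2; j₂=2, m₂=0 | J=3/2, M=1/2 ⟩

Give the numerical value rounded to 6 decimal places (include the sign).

−√(2/35) = -0.239046

j₁+j₂−J=3  J+j₁−j₂=2  J−j₁+j₂=1  j₁+j₂+J+1=7
(j₁±m₁, j₂±m₂, J±M) = (3,2,2,2,2,1)
P² = 32/35
sum k=1..2:
  [1] −1/2 = -1/2
  [2] +1/4 = 1/4
S = -1/4
C² = P²·S² = 2/35 ; C = -0.239046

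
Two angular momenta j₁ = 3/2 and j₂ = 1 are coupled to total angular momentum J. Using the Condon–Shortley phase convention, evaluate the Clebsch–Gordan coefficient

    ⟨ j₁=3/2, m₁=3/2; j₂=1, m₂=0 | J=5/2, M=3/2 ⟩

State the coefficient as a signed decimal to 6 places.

+0.632456  (= +√(2/5))

√[6·0!3!2!/6! · 3!0!1!1!4!1!] = √(72/5)
  +(−1)^0/∏(0,0,0,1,3,1)! = 1/6  (running 1/6)
⟨..|..⟩ = √(72/5)·(1/6) = +0.632456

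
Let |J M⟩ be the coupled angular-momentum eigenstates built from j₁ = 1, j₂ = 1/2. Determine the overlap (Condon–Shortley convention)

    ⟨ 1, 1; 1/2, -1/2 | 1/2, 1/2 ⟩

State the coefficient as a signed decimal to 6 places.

+0.816497

triangle: 1!*1!*0!/3! = 1/6
(j±m)!: 2!*0!*0!*1!*1!*0! = 2
prefactor² = (2J+1)*Δ*N² = 2/3
  k=0: +1/(0!*1!*0!*0!*1!*0!) = 1
Σ = 1  ⇒  CG² = 2/3*1² = 2/3
CG = +√(2/3) = +0.816497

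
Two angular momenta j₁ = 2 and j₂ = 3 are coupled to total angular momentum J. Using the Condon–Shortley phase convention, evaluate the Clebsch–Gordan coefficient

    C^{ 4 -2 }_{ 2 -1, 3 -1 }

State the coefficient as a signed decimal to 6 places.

-0.188982

√[9·1!3!5!/10! · 1!3!2!4!2!6!] = √(5184/7)
  +(−1)^0/∏(0,1,3,2,0,3)! = 1/72  (running 1/72)
  +(−1)^1/∏(1,0,2,1,1,4)! = -1/48  (running -1/144)
⟨..|..⟩ = √(5184/7)·(-1/144) = -0.188982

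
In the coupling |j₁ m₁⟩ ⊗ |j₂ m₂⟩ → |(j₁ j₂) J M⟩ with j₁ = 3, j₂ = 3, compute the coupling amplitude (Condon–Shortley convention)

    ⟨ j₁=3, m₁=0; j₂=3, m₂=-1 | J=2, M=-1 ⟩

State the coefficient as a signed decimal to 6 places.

+√(1/42) ≈ +0.154303

j₁+j₂−J=4  J+j₁−j₂=2  J−j₁+j₂=2  j₁+j₂+J+1=9
(j₁±m₁, j₂±m₂, J±M) = (3,3,2,4,1,3)
P² = 96/7
sum k=1..2:
  [1] −1/12 = -1/12
  [2] +1/8 = 1/8
S = 1/24
C² = P²·S² = 1/42 ; C = +0.154303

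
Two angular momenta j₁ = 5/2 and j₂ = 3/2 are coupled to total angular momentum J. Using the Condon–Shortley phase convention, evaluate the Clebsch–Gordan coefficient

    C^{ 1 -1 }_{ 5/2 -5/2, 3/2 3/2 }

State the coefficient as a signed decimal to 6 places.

√[3·3!2!0!/6! · 0!5!3!0!0!2!] = √(72)
  +(−1)^3/∏(3,0,2,0,0,0)! = -1/12  (running -1/12)
⟨..|..⟩ = √(72)·(-1/12) = -0.707107

−√(1/2) ≈ -0.707107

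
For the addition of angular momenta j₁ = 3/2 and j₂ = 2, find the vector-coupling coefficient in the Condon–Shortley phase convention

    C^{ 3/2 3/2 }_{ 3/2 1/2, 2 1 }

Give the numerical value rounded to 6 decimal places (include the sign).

-0.632456

j₁+j₂−J=2  J+j₁−j₂=1  J−j₁+j₂=2  j₁+j₂+J+1=6
(j₁±m₁, j₂±m₂, J±M) = (2,1,3,1,3,0)
P² = 8/5
sum k=1..1:
  [1] −1/2 = -1/2
S = -1/2
C² = P²·S² = 2/5 ; C = -0.632456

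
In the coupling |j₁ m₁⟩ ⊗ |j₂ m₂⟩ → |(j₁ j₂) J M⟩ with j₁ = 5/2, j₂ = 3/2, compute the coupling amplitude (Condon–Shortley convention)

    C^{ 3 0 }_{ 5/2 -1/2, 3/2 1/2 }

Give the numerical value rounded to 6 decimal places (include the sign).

√[7·1!4!2!/8! · 2!3!2!1!3!3!] = √(36/5)
  +(−1)^0/∏(0,1,3,2,1,0)! = 1/12  (running 1/12)
  +(−1)^1/∏(1,0,2,1,2,1)! = -1/4  (running -1/6)
⟨..|..⟩ = √(36/5)·(-1/6) = -0.447214

-0.447214  (= −√(1/5))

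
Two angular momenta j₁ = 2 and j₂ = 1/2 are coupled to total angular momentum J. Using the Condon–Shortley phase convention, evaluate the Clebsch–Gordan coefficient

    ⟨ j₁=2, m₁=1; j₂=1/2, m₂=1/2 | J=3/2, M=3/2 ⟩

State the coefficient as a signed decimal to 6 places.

j₁+j₂−J=1  J+j₁−j₂=3  J−j₁+j₂=0  j₁+j₂+J+1=5
(j₁±m₁, j₂±m₂, J±M) = (3,1,1,0,3,0)
P² = 36/5
sum k=1..1:
  [1] −1/6 = -1/6
S = -1/6
C² = P²·S² = 1/5 ; C = -0.447214

−√(1/5) = -0.447214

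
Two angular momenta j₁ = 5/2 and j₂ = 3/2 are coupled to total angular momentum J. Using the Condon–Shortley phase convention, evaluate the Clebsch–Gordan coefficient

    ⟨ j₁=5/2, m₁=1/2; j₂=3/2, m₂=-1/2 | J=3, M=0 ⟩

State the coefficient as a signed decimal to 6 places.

+√(1/5) ≈ +0.447214

√[7·1!4!2!/8! · 3!2!1!2!3!3!] = √(36/5)
  +(−1)^0/∏(0,1,2,1,2,1)! = 1/4  (running 1/4)
  +(−1)^1/∏(1,0,1,0,3,2)! = -1/12  (running 1/6)
⟨..|..⟩ = √(36/5)·(1/6) = +0.447214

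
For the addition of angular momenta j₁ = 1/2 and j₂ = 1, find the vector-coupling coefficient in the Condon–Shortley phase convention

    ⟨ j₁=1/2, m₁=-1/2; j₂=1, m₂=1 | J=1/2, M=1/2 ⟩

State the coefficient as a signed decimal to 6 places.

-0.816497  (= −√(2/3))

j₁+j₂−J=1  J+j₁−j₂=0  J−j₁+j₂=1  j₁+j₂+J+1=3
(j₁±m₁, j₂±m₂, J±M) = (0,1,2,0,1,0)
P² = 2/3
sum k=1..1:
  [1] −1/1 = -1
S = -1
C² = P²·S² = 2/3 ; C = -0.816497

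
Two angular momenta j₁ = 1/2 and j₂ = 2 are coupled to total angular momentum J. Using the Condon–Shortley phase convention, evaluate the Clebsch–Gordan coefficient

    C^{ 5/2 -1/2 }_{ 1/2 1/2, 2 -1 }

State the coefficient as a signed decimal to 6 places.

+√(2/5) ≈ +0.632456

√[6·0!1!4!/6! · 1!0!1!3!2!3!] = √(72/5)
  +(−1)^0/∏(0,0,0,1,1,3)! = 1/6  (running 1/6)
⟨..|..⟩ = √(72/5)·(1/6) = +0.632456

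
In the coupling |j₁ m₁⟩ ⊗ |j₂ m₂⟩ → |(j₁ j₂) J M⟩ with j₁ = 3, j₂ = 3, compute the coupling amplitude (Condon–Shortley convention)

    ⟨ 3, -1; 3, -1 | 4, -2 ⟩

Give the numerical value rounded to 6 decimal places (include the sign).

triangle: 2!×4!×4!/11! = 1152/39916800
(j±m)!: 2!×4!×2!×4!×2!×6! = 3317760
prefactor² = (2J+1)×Δ×N² = 331776/385
  k=0: +1/(0!×2!×4!×2!×0!×2!) = 1/192
  k=1: −1/(1!×1!×3!×1!×1!×3!) = -1/36
  k=2: +1/(2!×0!×2!×0!×2!×4!) = 1/192
Σ = -5/288  ⇒  CG² = 331776/385×(-5/288)² = 20/77
CG = −√(20/77) = -0.509647

−√(20/77) = -0.509647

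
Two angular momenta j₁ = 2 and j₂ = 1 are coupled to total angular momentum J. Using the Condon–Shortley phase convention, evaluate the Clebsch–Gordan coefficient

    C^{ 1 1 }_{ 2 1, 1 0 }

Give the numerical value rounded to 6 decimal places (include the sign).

−√(3/10) = -0.547723

j₁+j₂−J=2  J+j₁−j₂=2  J−j₁+j₂=0  j₁+j₂+J+1=5
(j₁±m₁, j₂±m₂, J±M) = (3,1,1,1,2,0)
P² = 6/5
sum k=1..1:
  [1] −1/2 = -1/2
S = -1/2
C² = P²·S² = 3/10 ; C = -0.547723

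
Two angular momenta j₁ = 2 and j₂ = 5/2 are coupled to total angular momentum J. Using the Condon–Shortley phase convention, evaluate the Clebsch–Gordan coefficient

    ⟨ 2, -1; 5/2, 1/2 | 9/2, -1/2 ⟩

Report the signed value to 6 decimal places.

j₁+j₂−J=0  J+j₁−j₂=4  J−j₁+j₂=5  j₁+j₂+J+1=10
(j₁±m₁, j₂±m₂, J±M) = (1,3,3,2,4,5)
P² = 11520/7
sum k=0..0:
  [0] +1/72 = 1/72
S = 1/72
C² = P²·S² = 20/63 ; C = +0.563436

+√(20/63) ≈ +0.563436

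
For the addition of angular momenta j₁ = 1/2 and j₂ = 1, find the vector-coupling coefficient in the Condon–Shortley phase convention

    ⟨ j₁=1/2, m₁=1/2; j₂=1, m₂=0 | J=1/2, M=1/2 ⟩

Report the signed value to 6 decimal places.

√[2·1!0!1!/3! · 1!0!1!1!1!0!] = √(1/3)
  +(−1)^0/∏(0,1,0,1,0,0)! = 1  (running 1)
⟨..|..⟩ = √(1/3)·(1) = +0.577350

+0.577350  (= +√(1/3))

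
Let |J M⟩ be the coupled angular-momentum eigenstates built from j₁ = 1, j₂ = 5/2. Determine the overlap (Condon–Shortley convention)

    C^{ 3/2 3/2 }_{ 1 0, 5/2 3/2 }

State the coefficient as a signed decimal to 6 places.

√[4·2!0!3!/6! · 1!1!4!1!3!0!] = √(48/5)
  +(−1)^1/∏(1,1,0,3,0,0)! = -1/6  (running -1/6)
⟨..|..⟩ = √(48/5)·(-1/6) = -0.516398

-0.516398  (= −√(4/15))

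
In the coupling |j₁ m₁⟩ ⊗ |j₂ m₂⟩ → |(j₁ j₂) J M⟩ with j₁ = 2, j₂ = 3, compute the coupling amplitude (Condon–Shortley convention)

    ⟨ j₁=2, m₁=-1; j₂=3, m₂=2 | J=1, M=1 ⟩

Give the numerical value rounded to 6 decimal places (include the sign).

−√(2/7) ≈ -0.534522

√[3·4!0!2!/7! · 1!3!5!1!2!0!] = √(288/7)
  +(−1)^3/∏(3,1,0,2,0,0)! = -1/12  (running -1/12)
⟨..|..⟩ = √(288/7)·(-1/12) = -0.534522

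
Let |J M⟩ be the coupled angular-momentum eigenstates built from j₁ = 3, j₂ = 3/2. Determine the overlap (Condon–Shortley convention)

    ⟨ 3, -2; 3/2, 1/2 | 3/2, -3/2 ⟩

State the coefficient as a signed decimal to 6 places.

+√(2/7) = +0.534522

j₁+j₂−J=3  J+j₁−j₂=3  J−j₁+j₂=0  j₁+j₂+J+1=7
(j₁±m₁, j₂±m₂, J±M) = (1,5,2,1,0,3)
P² = 288/7
sum k=2..2:
  [2] +1/12 = 1/12
S = 1/12
C² = P²·S² = 2/7 ; C = +0.534522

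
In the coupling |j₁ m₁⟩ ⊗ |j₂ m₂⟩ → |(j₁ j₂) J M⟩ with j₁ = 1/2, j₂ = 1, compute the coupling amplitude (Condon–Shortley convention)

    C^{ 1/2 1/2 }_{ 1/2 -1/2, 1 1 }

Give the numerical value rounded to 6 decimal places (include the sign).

triangle: 1!×0!×1!/3! = 1/6
(j±m)!: 0!×1!×2!×0!×1!×0! = 2
prefactor² = (2J+1)×Δ×N² = 2/3
  k=1: −1/(1!×0!×0!×1!×0!×0!) = -1
Σ = -1  ⇒  CG² = 2/3×(-1)² = 2/3
CG = −√(2/3) = -0.816497

-0.816497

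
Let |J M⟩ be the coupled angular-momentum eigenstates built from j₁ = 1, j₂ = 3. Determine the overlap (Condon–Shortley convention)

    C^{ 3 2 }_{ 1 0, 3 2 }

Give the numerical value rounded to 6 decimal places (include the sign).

√[7·1!1!5!/8! · 1!1!5!1!5!1!] = √(300)
  +(−1)^0/∏(0,1,1,5,0,0)! = 1/120  (running 1/120)
  +(−1)^1/∏(1,0,0,4,1,1)! = -1/24  (running -1/30)
⟨..|..⟩ = √(300)·(-1/30) = -0.577350

−√(1/3) ≈ -0.577350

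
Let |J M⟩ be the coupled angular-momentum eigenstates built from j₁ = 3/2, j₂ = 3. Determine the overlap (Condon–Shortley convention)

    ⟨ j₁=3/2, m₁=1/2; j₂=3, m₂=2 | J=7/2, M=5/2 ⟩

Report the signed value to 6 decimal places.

triangle: 1!*2!*5!/9! = 240/362880
(j±m)!: 2!*1!*5!*1!*6!*1! = 172800
prefactor² = (2J+1)*Δ*N² = 6400/7
  k=0: +1/(0!*1!*1!*5!*1!*0!) = 1/120
  k=1: −1/(1!*0!*0!*4!*2!*1!) = -1/48
Σ = -1/80  ⇒  CG² = 6400/7*(-1/80)² = 1/7
CG = −√(1/7) = -0.377964

-0.377964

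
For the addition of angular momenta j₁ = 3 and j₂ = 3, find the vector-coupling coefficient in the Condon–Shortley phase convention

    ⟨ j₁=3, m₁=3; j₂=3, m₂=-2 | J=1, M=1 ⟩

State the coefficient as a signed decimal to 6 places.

j₁+j₂−J=5  J+j₁−j₂=1  J−j₁+j₂=1  j₁+j₂+J+1=8
(j₁±m₁, j₂±m₂, J±M) = (6,0,1,5,2,0)
P² = 10800/7
sum k=0..0:
  [0] +1/120 = 1/120
S = 1/120
C² = P²·S² = 3/28 ; C = +0.327327

+√(3/28) = +0.327327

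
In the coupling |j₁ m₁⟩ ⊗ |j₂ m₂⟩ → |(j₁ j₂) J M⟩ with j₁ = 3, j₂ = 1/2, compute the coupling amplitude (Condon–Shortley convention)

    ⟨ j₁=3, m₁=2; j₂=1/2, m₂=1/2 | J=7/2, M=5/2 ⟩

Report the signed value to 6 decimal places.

j₁+j₂−J=0  J+j₁−j₂=6  J−j₁+j₂=1  j₁+j₂+J+1=8
(j₁±m₁, j₂±m₂, J±M) = (5,1,1,0,6,1)
P² = 86400/7
sum k=0..0:
  [0] +1/120 = 1/120
S = 1/120
C² = P²·S² = 6/7 ; C = +0.925820

+0.925820  (= +√(6/7))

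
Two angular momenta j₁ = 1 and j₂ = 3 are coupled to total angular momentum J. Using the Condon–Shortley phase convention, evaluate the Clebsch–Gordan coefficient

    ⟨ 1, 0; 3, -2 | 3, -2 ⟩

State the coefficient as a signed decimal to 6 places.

√[7·1!1!5!/8! · 1!1!1!5!1!5!] = √(300)
  +(−1)^0/∏(0,1,1,1,0,4)! = 1/24  (running 1/24)
  +(−1)^1/∏(1,0,0,0,1,5)! = -1/120  (running 1/30)
⟨..|..⟩ = √(300)·(1/30) = +0.577350

+0.577350  (= +√(1/3))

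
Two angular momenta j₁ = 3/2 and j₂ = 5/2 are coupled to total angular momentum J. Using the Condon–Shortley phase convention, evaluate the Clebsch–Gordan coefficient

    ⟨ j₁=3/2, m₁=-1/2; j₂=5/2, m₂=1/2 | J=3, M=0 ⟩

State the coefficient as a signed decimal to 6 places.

√[7·1!2!4!/8! · 1!2!3!2!3!3!] = √(36/5)
  +(−1)^0/∏(0,1,2,3,0,1)! = 1/12  (running 1/12)
  +(−1)^1/∏(1,0,1,2,1,2)! = -1/4  (running -1/6)
⟨..|..⟩ = √(36/5)·(-1/6) = -0.447214

−√(1/5) = -0.447214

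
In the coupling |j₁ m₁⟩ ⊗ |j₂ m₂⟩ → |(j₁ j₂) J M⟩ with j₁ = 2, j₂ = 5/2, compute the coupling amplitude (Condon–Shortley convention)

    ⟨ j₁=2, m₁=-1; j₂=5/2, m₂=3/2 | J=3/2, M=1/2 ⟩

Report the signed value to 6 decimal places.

+0.138013

j₁+j₂−J=3  J+j₁−j₂=1  J−j₁+j₂=2  j₁+j₂+J+1=7
(j₁±m₁, j₂±m₂, J±M) = (1,3,4,1,2,1)
P² = 96/35
sum k=2..3:
  [2] +1/4 = 1/4
  [3] −1/6 = -1/6
S = 1/12
C² = P²·S² = 2/105 ; C = +0.138013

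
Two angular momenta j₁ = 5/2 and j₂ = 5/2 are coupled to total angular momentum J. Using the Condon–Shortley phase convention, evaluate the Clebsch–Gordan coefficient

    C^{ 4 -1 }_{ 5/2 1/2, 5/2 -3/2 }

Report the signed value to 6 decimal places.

+0.597614

√[9·1!4!4!/10! · 3!2!1!4!3!5!] = √(10368/35)
  +(−1)^0/∏(0,1,2,1,2,3)! = 1/24  (running 1/24)
  +(−1)^1/∏(1,0,1,0,3,4)! = -1/144  (running 5/144)
⟨..|..⟩ = √(10368/35)·(5/144) = +0.597614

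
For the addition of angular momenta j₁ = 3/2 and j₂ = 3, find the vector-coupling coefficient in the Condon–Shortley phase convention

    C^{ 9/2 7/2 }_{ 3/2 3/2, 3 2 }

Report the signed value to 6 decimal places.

+√(2/3) = +0.816497

√[10·0!3!6!/10! · 3!0!5!1!8!1!] = √(345600)
  +(−1)^0/∏(0,0,0,5,3,1)! = 1/720  (running 1/720)
⟨..|..⟩ = √(345600)·(1/720) = +0.816497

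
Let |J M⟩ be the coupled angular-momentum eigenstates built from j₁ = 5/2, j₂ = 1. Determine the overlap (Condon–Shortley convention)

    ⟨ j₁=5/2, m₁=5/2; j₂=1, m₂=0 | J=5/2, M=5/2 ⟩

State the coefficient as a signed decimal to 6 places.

triangle: 1!*4!*1!/7! = 24/5040
(j±m)!: 5!*0!*1!*1!*5!*0! = 14400
prefactor² = (2J+1)*Δ*N² = 2880/7
  k=0: +1/(0!*1!*0!*1!*4!*0!) = 1/24
Σ = 1/24  ⇒  CG² = 2880/7*1/24² = 5/7
CG = +√(5/7) = +0.845154

+0.845154  (= +√(5/7))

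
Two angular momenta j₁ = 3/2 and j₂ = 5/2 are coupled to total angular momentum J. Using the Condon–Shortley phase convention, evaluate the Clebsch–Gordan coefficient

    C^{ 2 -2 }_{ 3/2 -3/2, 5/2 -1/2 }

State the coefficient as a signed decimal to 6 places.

j₁+j₂−J=2  J+j₁−j₂=1  J−j₁+j₂=3  j₁+j₂+J+1=7
(j₁±m₁, j₂±m₂, J±M) = (0,3,2,3,0,4)
P² = 144/7
sum k=2..2:
  [2] +1/12 = 1/12
S = 1/12
C² = P²·S² = 1/7 ; C = +0.377964

+0.377964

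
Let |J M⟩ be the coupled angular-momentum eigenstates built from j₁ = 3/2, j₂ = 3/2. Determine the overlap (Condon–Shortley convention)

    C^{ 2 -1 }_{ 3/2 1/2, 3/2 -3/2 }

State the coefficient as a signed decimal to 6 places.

j₁+j₂−J=1  J+j₁−j₂=2  J−j₁+j₂=2  j₁+j₂+J+1=6
(j₁±m₁, j₂±m₂, J±M) = (2,1,0,3,1,3)
P² = 2
sum k=0..0:
  [0] +1/2 = 1/2
S = 1/2
C² = P²·S² = 1/2 ; C = +0.707107

+√(1/2) = +0.707107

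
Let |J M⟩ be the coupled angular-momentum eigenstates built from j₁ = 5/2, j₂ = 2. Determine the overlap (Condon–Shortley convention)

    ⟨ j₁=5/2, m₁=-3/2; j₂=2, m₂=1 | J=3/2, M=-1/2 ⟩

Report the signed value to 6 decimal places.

triangle: 3!·2!·1!/7! = 12/5040
(j±m)!: 1!·4!·3!·1!·1!·2! = 288
prefactor² = (2J+1)·Δ·N² = 96/35
  k=2: +1/(2!·1!·2!·1!·0!·0!) = 1/4
  k=3: −1/(3!·0!·1!·0!·1!·1!) = -1/6
Σ = 1/12  ⇒  CG² = 96/35·1/12² = 2/105
CG = +√(2/105) = +0.138013

+0.138013  (= +√(2/105))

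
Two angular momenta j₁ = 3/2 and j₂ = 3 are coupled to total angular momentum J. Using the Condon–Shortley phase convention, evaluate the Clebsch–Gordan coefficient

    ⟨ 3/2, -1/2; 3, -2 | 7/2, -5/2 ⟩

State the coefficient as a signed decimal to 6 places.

triangle: 1!·2!·5!/9! = 240/362880
(j±m)!: 1!·2!·1!·5!·1!·6! = 172800
prefactor² = (2J+1)·Δ·N² = 6400/7
  k=0: +1/(0!·1!·2!·1!·0!·4!) = 1/48
  k=1: −1/(1!·0!·1!·0!·1!·5!) = -1/120
Σ = 1/80  ⇒  CG² = 6400/7·1/80² = 1/7
CG = +√(1/7) = +0.377964

+√(1/7) ≈ +0.377964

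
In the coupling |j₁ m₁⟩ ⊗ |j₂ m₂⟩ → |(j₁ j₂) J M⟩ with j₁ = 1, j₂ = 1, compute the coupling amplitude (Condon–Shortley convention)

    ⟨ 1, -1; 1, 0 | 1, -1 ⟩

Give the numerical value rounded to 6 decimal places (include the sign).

−√(1/2) ≈ -0.707107

√[3·1!1!1!/4! · 0!2!1!1!0!2!] = √(1/2)
  +(−1)^1/∏(1,0,1,0,0,1)! = -1  (running -1)
⟨..|..⟩ = √(1/2)·(-1) = -0.707107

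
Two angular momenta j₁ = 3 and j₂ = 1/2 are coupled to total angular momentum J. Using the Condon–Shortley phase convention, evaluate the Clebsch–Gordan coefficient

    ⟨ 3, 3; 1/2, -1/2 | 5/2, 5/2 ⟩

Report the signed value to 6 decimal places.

√[6·1!5!0!/7! · 6!0!0!1!5!0!] = √(86400/7)
  +(−1)^0/∏(0,1,0,0,5,0)! = 1/120  (running 1/120)
⟨..|..⟩ = √(86400/7)·(1/120) = +0.925820

+0.925820  (= +√(6/7))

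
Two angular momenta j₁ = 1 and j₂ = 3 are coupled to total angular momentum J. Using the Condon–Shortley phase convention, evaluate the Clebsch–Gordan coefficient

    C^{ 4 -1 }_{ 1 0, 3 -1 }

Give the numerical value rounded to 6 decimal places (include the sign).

√[9·0!2!6!/9! · 1!1!2!4!3!5!] = √(8640/7)
  +(−1)^0/∏(0,0,1,2,1,4)! = 1/48  (running 1/48)
⟨..|..⟩ = √(8640/7)·(1/48) = +0.731925

+0.731925  (= +√(15/28))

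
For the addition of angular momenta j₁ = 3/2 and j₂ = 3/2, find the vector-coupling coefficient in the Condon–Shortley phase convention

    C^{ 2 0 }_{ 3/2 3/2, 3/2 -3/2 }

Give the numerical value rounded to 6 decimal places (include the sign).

+√(1/4) = +0.500000

j₁+j₂−J=1  J+j₁−j₂=2  J−j₁+j₂=2  j₁+j₂+J+1=6
(j₁±m₁, j₂±m₂, J±M) = (3,0,0,3,2,2)
P² = 4
sum k=0..0:
  [0] +1/4 = 1/4
S = 1/4
C² = P²·S² = 1/4 ; C = +0.500000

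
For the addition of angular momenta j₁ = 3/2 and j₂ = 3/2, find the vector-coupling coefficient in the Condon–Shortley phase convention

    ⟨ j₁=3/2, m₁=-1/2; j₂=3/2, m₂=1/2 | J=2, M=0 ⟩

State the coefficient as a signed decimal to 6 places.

-0.500000

triangle: 1!×2!×2!/6! = 4/720
(j±m)!: 1!×2!×2!×1!×2!×2! = 16
prefactor² = (2J+1)×Δ×N² = 4/9
  k=0: +1/(0!×1!×2!×2!×0!×0!) = 1/4
  k=1: −1/(1!×0!×1!×1!×1!×1!) = -1
Σ = -3/4  ⇒  CG² = 4/9×(-3/4)² = 1/4
CG = −√(1/4) = -0.500000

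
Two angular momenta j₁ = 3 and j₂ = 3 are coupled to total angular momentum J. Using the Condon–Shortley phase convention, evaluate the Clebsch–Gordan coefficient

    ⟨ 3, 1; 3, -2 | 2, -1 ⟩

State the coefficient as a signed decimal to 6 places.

−√(5/28) ≈ -0.422577

triangle: 4!·2!·2!/9! = 96/362880
(j±m)!: 4!·2!·1!·5!·1!·3! = 34560
prefactor² = (2J+1)·Δ·N² = 320/7
  k=0: +1/(0!·4!·2!·1!·0!·1!) = 1/48
  k=1: −1/(1!·3!·1!·0!·1!·2!) = -1/12
Σ = -1/16  ⇒  CG² = 320/7·(-1/16)² = 5/28
CG = −√(5/28) = -0.422577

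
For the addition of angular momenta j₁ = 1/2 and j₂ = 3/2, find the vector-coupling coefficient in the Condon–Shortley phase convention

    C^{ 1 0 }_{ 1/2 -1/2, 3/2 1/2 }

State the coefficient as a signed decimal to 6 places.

√[3·1!0!2!/4! · 0!1!2!1!1!1!] = √(1/2)
  +(−1)^1/∏(1,0,0,1,0,1)! = -1  (running -1)
⟨..|..⟩ = √(1/2)·(-1) = -0.707107

−√(1/2) = -0.707107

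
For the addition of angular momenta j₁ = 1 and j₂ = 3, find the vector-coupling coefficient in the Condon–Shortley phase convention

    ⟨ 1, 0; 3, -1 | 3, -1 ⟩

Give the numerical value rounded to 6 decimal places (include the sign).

+0.288675

j₁+j₂−J=1  J+j₁−j₂=1  J−j₁+j₂=5  j₁+j₂+J+1=8
(j₁±m₁, j₂±m₂, J±M) = (1,1,2,4,2,4)
P² = 48
sum k=0..1:
  [0] +1/12 = 1/12
  [1] −1/24 = -1/24
S = 1/24
C² = P²·S² = 1/12 ; C = +0.288675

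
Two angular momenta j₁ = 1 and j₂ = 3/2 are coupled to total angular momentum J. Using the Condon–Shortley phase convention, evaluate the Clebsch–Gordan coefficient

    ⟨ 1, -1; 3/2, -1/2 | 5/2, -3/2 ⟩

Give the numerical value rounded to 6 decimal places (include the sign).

+√(3/5) = +0.774597

√[6·0!2!3!/6! · 0!2!1!2!1!4!] = √(48/5)
  +(−1)^0/∏(0,0,2,1,0,2)! = 1/4  (running 1/4)
⟨..|..⟩ = √(48/5)·(1/4) = +0.774597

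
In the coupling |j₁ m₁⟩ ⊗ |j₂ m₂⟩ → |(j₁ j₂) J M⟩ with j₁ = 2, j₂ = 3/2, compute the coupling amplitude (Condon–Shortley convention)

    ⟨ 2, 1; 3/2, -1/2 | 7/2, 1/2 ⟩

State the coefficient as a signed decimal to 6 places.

j₁+j₂−J=0  J+j₁−j₂=4  J−j₁+j₂=3  j₁+j₂+J+1=8
(j₁±m₁, j₂±m₂, J±M) = (3,1,1,2,4,3)
P² = 1728/35
sum k=0..0:
  [0] +1/12 = 1/12
S = 1/12
C² = P²·S² = 12/35 ; C = +0.585540

+√(12/35) = +0.585540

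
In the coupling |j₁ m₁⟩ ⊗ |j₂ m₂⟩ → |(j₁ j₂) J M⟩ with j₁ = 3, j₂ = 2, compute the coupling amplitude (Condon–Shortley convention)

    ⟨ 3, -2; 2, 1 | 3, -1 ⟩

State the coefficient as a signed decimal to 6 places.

j₁+j₂−J=2  J+j₁−j₂=4  J−j₁+j₂=2  j₁+j₂+J+1=9
(j₁±m₁, j₂±m₂, J±M) = (1,5,3,1,2,4)
P² = 64
sum k=1..2:
  [1] −1/48 = -1/48
  [2] +1/12 = 1/12
S = 1/16
C² = P²·S² = 1/4 ; C = +0.500000

+√(1/4) ≈ +0.500000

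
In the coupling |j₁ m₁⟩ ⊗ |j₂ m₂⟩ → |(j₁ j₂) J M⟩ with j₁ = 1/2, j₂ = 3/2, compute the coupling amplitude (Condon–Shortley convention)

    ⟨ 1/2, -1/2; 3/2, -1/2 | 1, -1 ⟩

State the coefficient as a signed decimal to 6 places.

−√(1/4) ≈ -0.500000

triangle: 1!×0!×2!/4! = 2/24
(j±m)!: 0!×1!×1!×2!×0!×2! = 4
prefactor² = (2J+1)×Δ×N² = 1
  k=1: −1/(1!×0!×0!×0!×0!×2!) = -1/2
Σ = -1/2  ⇒  CG² = 1×(-1/2)² = 1/4
CG = −√(1/4) = -0.500000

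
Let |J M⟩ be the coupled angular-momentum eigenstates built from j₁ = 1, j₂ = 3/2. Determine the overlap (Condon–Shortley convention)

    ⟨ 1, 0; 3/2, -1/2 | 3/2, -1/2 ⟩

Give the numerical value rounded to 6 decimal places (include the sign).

+0.258199  (= +√(1/15))

√[4·1!1!2!/5! · 1!1!1!2!1!2!] = √(4/15)
  +(−1)^0/∏(0,1,1,1,0,1)! = 1  (running 1)
  +(−1)^1/∏(1,0,0,0,1,2)! = -1/2  (running 1/2)
⟨..|..⟩ = √(4/15)·(1/2) = +0.258199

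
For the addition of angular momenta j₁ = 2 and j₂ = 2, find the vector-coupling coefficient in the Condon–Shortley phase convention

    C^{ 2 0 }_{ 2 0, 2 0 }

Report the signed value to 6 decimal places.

√[5·2!2!2!/7! · 2!2!2!2!2!2!] = √(32/63)
  +(−1)^0/∏(0,2,2,2,0,0)! = 1/8  (running 1/8)
  +(−1)^1/∏(1,1,1,1,1,1)! = -1  (running -7/8)
  +(−1)^2/∏(2,0,0,0,2,2)! = 1/8  (running -3/4)
⟨..|..⟩ = √(32/63)·(-3/4) = -0.534522

-0.534522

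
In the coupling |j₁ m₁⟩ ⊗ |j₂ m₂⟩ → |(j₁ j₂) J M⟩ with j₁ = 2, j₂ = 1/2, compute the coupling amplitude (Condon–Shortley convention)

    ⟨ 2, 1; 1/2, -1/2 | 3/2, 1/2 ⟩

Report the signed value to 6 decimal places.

+√(3/5) ≈ +0.774597

√[4·1!3!0!/5! · 3!1!0!1!2!1!] = √(12/5)
  +(−1)^0/∏(0,1,1,0,2,0)! = 1/2  (running 1/2)
⟨..|..⟩ = √(12/5)·(1/2) = +0.774597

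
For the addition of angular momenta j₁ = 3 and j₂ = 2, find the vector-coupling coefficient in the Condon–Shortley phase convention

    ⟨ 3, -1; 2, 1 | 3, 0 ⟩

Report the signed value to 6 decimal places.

+0.182574

√[7·2!4!2!/9! · 2!4!3!1!3!3!] = √(96/5)
  +(−1)^1/∏(1,1,3,2,1,0)! = -1/12  (running -1/12)
  +(−1)^2/∏(2,0,2,1,2,1)! = 1/8  (running 1/24)
⟨..|..⟩ = √(96/5)·(1/24) = +0.182574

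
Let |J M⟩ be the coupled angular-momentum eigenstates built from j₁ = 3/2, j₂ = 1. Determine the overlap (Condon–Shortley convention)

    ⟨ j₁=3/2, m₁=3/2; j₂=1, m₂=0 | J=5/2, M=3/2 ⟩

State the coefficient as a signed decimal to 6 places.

+√(2/5) = +0.632456

√[6·0!3!2!/6! · 3!0!1!1!4!1!] = √(72/5)
  +(−1)^0/∏(0,0,0,1,3,1)! = 1/6  (running 1/6)
⟨..|..⟩ = √(72/5)·(1/6) = +0.632456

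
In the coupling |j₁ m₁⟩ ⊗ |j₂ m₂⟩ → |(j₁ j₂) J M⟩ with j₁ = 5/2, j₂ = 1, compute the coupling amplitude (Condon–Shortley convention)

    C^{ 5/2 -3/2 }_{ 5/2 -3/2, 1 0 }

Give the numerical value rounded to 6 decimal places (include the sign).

√[6·1!4!1!/7! · 1!4!1!1!1!4!] = √(576/35)
  +(−1)^0/∏(0,1,4,1,0,0)! = 1/24  (running 1/24)
  +(−1)^1/∏(1,0,3,0,1,1)! = -1/6  (running -1/8)
⟨..|..⟩ = √(576/35)·(-1/8) = -0.507093

−√(9/35) = -0.507093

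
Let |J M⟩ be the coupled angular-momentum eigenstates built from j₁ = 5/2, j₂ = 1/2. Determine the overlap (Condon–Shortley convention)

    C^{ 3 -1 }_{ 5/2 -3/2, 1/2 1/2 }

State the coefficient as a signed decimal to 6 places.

+√(1/3) ≈ +0.577350

j₁+j₂−J=0  J+j₁−j₂=5  J−j₁+j₂=1  j₁+j₂+J+1=7
(j₁±m₁, j₂±m₂, J±M) = (1,4,1,0,2,4)
P² = 192
sum k=0..0:
  [0] +1/24 = 1/24
S = 1/24
C² = P²·S² = 1/3 ; C = +0.577350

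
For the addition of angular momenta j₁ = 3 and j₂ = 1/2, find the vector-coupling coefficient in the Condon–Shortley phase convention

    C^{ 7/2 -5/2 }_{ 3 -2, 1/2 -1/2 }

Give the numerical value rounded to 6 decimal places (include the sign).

j₁+j₂−J=0  J+j₁−j₂=6  J−j₁+j₂=1  j₁+j₂+J+1=8
(j₁±m₁, j₂±m₂, J±M) = (1,5,0,1,1,6)
P² = 86400/7
sum k=0..0:
  [0] +1/120 = 1/120
S = 1/120
C² = P²·S² = 6/7 ; C = +0.925820

+0.925820  (= +√(6/7))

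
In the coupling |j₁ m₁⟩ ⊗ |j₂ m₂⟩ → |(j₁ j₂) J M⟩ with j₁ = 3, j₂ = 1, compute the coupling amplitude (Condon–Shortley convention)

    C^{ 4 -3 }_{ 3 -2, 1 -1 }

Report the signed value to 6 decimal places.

+√(3/4) = +0.866025

j₁+j₂−J=0  J+j₁−j₂=6  J−j₁+j₂=2  j₁+j₂+J+1=9
(j₁±m₁, j₂±m₂, J±M) = (1,5,0,2,1,7)
P² = 43200
sum k=0..0:
  [0] +1/240 = 1/240
S = 1/240
C² = P²·S² = 3/4 ; C = +0.866025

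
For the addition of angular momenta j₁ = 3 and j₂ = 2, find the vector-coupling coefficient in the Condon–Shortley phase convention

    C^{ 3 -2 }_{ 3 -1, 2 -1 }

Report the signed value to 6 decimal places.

√[7·2!4!2!/9! · 2!4!1!3!1!5!] = √(64)
  +(−1)^0/∏(0,2,4,1,0,1)! = 1/48  (running 1/48)
  +(−1)^1/∏(1,1,3,0,1,2)! = -1/12  (running -1/16)
⟨..|..⟩ = √(64)·(-1/16) = -0.500000

-0.500000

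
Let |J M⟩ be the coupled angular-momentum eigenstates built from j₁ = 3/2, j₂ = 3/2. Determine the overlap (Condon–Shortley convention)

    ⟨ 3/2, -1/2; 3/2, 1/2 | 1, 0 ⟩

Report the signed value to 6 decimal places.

−√(1/20) = -0.223607

triangle: 2!*1!*1!/5! = 2/120
(j±m)!: 1!*2!*2!*1!*1!*1! = 4
prefactor² = (2J+1)*Δ*N² = 1/5
  k=1: −1/(1!*1!*1!*1!*0!*0!) = -1
  k=2: +1/(2!*0!*0!*0!*1!*1!) = 1/2
Σ = -1/2  ⇒  CG² = 1/5*(-1/2)² = 1/20
CG = −√(1/20) = -0.223607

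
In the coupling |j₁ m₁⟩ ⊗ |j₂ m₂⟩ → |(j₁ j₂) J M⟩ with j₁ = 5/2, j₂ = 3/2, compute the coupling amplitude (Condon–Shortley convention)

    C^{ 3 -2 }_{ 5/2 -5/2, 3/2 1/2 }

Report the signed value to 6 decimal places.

j₁+j₂−J=1  J+j₁−j₂=4  J−j₁+j₂=2  j₁+j₂+J+1=8
(j₁±m₁, j₂±m₂, J±M) = (0,5,2,1,1,5)
P² = 240
sum k=1..1:
  [1] −1/24 = -1/24
S = -1/24
C² = P²·S² = 5/12 ; C = -0.645497

-0.645497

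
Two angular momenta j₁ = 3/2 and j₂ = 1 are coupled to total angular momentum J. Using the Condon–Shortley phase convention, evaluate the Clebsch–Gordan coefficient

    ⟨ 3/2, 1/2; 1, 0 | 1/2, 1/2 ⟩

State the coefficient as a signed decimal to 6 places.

j₁+j₂−J=2  J+j₁−j₂=1  J−j₁+j₂=0  j₁+j₂+J+1=4
(j₁±m₁, j₂±m₂, J±M) = (2,1,1,1,1,0)
P² = 1/3
sum k=1..1:
  [1] −1/1 = -1
S = -1
C² = P²·S² = 1/3 ; C = -0.577350

-0.577350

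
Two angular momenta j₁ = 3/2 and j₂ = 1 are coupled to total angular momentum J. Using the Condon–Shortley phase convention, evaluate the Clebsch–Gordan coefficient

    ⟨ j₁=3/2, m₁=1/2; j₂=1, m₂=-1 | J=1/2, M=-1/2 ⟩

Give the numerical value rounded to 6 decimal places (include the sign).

√[2·2!1!0!/4! · 2!1!0!2!0!1!] = √(2/3)
  +(−1)^0/∏(0,2,1,0,0,0)! = 1/2  (running 1/2)
⟨..|..⟩ = √(2/3)·(1/2) = +0.408248

+√(1/6) ≈ +0.408248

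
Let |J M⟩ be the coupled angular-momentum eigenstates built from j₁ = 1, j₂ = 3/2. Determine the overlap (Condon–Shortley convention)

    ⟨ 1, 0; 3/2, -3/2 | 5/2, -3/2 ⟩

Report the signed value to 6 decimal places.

+0.632456  (= +√(2/5))

√[6·0!2!3!/6! · 1!1!0!3!1!4!] = √(72/5)
  +(−1)^0/∏(0,0,1,0,1,3)! = 1/6  (running 1/6)
⟨..|..⟩ = √(72/5)·(1/6) = +0.632456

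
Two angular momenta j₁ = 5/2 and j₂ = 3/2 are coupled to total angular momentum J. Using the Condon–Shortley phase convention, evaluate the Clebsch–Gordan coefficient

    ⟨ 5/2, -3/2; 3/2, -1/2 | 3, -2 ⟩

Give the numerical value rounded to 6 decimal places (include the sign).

-0.288675

triangle: 1!*4!*2!/8! = 48/40320
(j±m)!: 1!*4!*1!*2!*1!*5! = 5760
prefactor² = (2J+1)*Δ*N² = 48
  k=0: +1/(0!*1!*4!*1!*0!*1!) = 1/24
  k=1: −1/(1!*0!*3!*0!*1!*2!) = -1/12
Σ = -1/24  ⇒  CG² = 48*(-1/24)² = 1/12
CG = −√(1/12) = -0.288675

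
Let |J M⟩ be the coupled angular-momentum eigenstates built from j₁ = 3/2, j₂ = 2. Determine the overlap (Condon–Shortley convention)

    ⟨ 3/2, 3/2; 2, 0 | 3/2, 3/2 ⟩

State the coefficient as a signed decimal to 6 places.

+0.447214

triangle: 2!*1!*2!/6! = 4/720
(j±m)!: 3!*0!*2!*2!*3!*0! = 144
prefactor² = (2J+1)*Δ*N² = 16/5
  k=0: +1/(0!*2!*0!*2!*1!*0!) = 1/4
Σ = 1/4  ⇒  CG² = 16/5*1/4² = 1/5
CG = +√(1/5) = +0.447214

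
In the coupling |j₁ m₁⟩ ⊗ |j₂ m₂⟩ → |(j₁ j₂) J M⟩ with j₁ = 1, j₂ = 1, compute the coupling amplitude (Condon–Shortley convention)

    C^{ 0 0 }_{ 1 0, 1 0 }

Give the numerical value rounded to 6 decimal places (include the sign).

√[1·2!0!0!/3! · 1!1!1!1!0!0!] = √(1/3)
  +(−1)^1/∏(1,1,0,0,0,0)! = -1  (running -1)
⟨..|..⟩ = √(1/3)·(-1) = -0.577350

−√(1/3) ≈ -0.577350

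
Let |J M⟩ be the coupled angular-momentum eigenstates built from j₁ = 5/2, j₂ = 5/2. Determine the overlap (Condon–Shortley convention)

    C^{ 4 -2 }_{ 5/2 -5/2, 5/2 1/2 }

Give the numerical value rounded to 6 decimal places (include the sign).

j₁+j₂−J=1  J+j₁−j₂=4  J−j₁+j₂=4  j₁+j₂+J+1=10
(j₁±m₁, j₂±m₂, J±M) = (0,5,3,2,2,6)
P² = 20736/7
sum k=1..1:
  [1] −1/96 = -1/96
S = -1/96
C² = P²·S² = 9/28 ; C = -0.566947

-0.566947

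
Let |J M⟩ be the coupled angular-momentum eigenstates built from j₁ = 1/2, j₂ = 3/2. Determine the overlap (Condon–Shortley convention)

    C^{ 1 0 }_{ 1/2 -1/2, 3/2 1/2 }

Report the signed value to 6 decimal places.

√[3·1!0!2!/4! · 0!1!2!1!1!1!] = √(1/2)
  +(−1)^1/∏(1,0,0,1,0,1)! = -1  (running -1)
⟨..|..⟩ = √(1/2)·(-1) = -0.707107

−√(1/2) = -0.707107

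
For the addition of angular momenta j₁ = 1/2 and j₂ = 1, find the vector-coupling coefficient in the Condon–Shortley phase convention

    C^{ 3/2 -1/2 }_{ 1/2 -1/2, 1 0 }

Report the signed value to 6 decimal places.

+√(2/3) ≈ +0.816497

triangle: 0!*1!*2!/4! = 2/24
(j±m)!: 0!*1!*1!*1!*1!*2! = 2
prefactor² = (2J+1)*Δ*N² = 2/3
  k=0: +1/(0!*0!*1!*1!*0!*1!) = 1
Σ = 1  ⇒  CG² = 2/3*1² = 2/3
CG = +√(2/3) = +0.816497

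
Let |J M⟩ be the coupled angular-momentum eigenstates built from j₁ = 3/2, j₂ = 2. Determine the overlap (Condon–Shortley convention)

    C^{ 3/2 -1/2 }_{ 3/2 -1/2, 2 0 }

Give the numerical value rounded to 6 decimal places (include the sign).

triangle: 2!·1!·2!/6! = 4/720
(j±m)!: 1!·2!·2!·2!·1!·2! = 16
prefactor² = (2J+1)·Δ·N² = 16/45
  k=1: −1/(1!·1!·1!·1!·0!·1!) = -1
  k=2: +1/(2!·0!·0!·0!·1!·2!) = 1/4
Σ = -3/4  ⇒  CG² = 16/45·(-3/4)² = 1/5
CG = −√(1/5) = -0.447214

-0.447214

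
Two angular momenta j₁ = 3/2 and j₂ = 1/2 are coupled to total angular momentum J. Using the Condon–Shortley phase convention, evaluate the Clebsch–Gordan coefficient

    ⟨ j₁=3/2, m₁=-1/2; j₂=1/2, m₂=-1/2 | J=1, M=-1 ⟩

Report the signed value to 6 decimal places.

triangle: 1!*2!*0!/4! = 2/24
(j±m)!: 1!*2!*0!*1!*0!*2! = 4
prefactor² = (2J+1)*Δ*N² = 1
  k=0: +1/(0!*1!*2!*0!*0!*0!) = 1/2
Σ = 1/2  ⇒  CG² = 1*1/2² = 1/4
CG = +√(1/4) = +0.500000

+0.500000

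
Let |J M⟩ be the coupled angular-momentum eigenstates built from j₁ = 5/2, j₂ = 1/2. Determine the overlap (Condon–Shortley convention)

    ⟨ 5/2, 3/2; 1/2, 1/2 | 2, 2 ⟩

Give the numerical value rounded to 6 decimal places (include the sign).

triangle: 1!·4!·0!/6! = 24/720
(j±m)!: 4!·1!·1!·0!·4!·0! = 576
prefactor² = (2J+1)·Δ·N² = 96
  k=1: −1/(1!·0!·0!·0!·4!·0!) = -1/24
Σ = -1/24  ⇒  CG² = 96·(-1/24)² = 1/6
CG = −√(1/6) = -0.408248

−√(1/6) = -0.408248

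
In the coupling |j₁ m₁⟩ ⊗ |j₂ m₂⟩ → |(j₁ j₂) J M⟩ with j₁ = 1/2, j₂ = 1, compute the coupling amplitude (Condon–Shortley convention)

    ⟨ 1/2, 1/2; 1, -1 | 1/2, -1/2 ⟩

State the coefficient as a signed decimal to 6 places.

√[2·1!0!1!/3! · 1!0!0!2!0!1!] = √(2/3)
  +(−1)^0/∏(0,1,0,0,0,1)! = 1  (running 1)
⟨..|..⟩ = √(2/3)·(1) = +0.816497

+√(2/3) = +0.816497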